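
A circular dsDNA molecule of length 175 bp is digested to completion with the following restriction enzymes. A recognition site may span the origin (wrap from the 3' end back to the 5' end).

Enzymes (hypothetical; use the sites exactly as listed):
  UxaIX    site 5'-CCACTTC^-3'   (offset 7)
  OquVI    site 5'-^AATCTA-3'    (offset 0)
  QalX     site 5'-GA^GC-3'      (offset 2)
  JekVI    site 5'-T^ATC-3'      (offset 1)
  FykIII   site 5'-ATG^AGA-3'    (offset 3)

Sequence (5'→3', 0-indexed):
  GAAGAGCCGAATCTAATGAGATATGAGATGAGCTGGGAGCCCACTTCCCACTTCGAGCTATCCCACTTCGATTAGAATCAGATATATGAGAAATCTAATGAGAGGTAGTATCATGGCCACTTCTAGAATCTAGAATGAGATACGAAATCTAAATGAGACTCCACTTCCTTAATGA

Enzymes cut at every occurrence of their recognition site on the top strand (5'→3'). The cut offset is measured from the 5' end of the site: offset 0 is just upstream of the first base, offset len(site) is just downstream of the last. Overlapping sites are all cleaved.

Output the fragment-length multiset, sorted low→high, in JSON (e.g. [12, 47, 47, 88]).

[2,3,3,3,4,6,6,7,7,7,7,8,9,9,9,9,10,10,11,12,14,19]

Site scan:
  UxaIX (CCACTTC, off=7): starts [40, 47, 62, 116, 160] → cuts [47, 54, 69, 123, 167]
  OquVI (AATCTA, off=0): starts [9, 91, 126, 145] → cuts [9, 91, 126, 145]
  QalX (GAGC, off=2): starts [3, 29, 36, 54] → cuts [5, 31, 38, 56]
  JekVI (TATC, off=1): starts [58, 108] → cuts [59, 109]
  FykIII (ATGAGA, off=3): starts [15, 22, 85, 97, 134, 152, 171] → cuts [18, 25, 88, 100, 137, 155, 174]

Pooled cuts: [5, 9, 18, 25, 31, 38, 47, 54, 56, 59, 69, 88, 91, 100, 109, 123, 126, 137, 145, 155, 167, 174]

Fragments:
  5→9: 4 bp
  9→18: 9 bp
  18→25: 7 bp
  25→31: 6 bp
  31→38: 7 bp
  38→47: 9 bp
  47→54: 7 bp
  54→56: 2 bp
  56→59: 3 bp
  59→69: 10 bp
  69→88: 19 bp
  88→91: 3 bp
  91→100: 9 bp
  100→109: 9 bp
  109→123: 14 bp
  123→126: 3 bp
  126→137: 11 bp
  137→145: 8 bp
  145→155: 10 bp
  155→167: 12 bp
  167→174: 7 bp
  174→5 (wrap): 175-174+5 = 6 bp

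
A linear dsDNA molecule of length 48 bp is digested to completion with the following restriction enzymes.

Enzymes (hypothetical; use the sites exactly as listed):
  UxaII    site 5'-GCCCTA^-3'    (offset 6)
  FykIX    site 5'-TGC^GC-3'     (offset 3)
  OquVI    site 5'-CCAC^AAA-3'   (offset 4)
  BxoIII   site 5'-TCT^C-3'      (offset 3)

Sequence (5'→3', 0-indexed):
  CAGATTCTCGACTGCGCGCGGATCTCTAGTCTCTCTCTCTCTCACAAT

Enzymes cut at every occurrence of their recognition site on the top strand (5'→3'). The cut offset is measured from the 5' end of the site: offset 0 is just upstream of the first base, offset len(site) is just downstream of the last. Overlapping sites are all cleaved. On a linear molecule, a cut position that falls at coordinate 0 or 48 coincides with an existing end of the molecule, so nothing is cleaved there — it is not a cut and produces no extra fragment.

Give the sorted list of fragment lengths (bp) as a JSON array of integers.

Site scan:
  UxaII (GCCCTA, off=6): no sites
  FykIX (TGCGC, off=3): starts [12] → cuts [15]
  OquVI (CCACAAA, off=4): no sites
  BxoIII (TCTC, off=3): starts [5, 22, 29, 31, 33, 35, 37, 39] → cuts [8, 25, 32, 34, 36, 38, 40, 42]

All cut coordinates (distinct, sorted): [8, 15, 25, 32, 34, 36, 38, 40, 42]

Fragment lengths:
  [0,8): 8 bp
  [8,15): 7 bp
  [15,25): 10 bp
  [25,32): 7 bp
  [32,34): 2 bp
  [34,36): 2 bp
  [36,38): 2 bp
  [38,40): 2 bp
  [40,42): 2 bp
  [42,48): 6 bp

[2,2,2,2,2,6,7,7,8,10]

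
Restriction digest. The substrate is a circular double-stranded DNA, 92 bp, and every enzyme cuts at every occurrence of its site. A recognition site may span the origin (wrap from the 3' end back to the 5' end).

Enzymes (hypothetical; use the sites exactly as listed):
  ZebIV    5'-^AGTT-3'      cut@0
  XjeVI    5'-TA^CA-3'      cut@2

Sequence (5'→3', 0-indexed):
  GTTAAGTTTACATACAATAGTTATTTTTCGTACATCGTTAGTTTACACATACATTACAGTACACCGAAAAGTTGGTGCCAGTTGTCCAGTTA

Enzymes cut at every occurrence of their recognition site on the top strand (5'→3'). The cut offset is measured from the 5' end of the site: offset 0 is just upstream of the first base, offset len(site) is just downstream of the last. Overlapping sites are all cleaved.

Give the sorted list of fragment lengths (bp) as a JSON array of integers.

[4,4,4,5,5,5,6,6,6,7,8,8,10,14]

Scan for sites:
  ZebIV AGTT/0: at [4, 18, 39, 69, 79, 87, 91] ⇒ [4, 18, 39, 69, 79, 87, 91]
  XjeVI TACA/2: at [8, 12, 30, 43, 49, 54, 59] ⇒ [10, 14, 32, 45, 51, 56, 61]

Pooled cuts: [4, 10, 14, 18, 32, 39, 45, 51, 56, 61, 69, 79, 87, 91]

Fragment lengths:
  4→10: 6 bp
  10→14: 4 bp
  14→18: 4 bp
  18→32: 14 bp
  32→39: 7 bp
  39→45: 6 bp
  45→51: 6 bp
  51→56: 5 bp
  56→61: 5 bp
  61→69: 8 bp
  69→79: 10 bp
  79→87: 8 bp
  87→91: 4 bp
  91→4 (wrap): 92-91+4 = 5 bp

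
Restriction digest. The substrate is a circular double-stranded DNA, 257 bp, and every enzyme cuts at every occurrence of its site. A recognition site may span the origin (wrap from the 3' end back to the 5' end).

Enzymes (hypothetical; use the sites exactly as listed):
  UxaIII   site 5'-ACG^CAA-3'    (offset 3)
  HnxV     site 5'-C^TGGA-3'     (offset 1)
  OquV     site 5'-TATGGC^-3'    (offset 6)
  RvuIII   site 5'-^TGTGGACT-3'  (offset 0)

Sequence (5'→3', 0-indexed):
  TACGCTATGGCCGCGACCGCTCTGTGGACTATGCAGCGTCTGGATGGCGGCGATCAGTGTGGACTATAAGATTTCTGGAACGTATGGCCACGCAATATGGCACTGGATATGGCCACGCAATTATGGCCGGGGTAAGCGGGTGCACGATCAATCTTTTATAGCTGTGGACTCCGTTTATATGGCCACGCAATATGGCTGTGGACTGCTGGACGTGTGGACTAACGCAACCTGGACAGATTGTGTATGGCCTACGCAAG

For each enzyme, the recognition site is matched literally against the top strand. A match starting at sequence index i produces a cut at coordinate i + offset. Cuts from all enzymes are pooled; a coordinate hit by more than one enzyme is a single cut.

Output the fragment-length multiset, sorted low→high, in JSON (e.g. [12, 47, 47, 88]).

Scan for sites:
  UxaIII ACGCAA/3: at [89, 114, 184, 221, 250] ⇒ [92, 117, 187, 224, 253]
  HnxV CTGGA/1: at [39, 74, 102, 205, 228] ⇒ [40, 75, 103, 206, 229]
  OquV TATGGC/6: at [5, 82, 95, 107, 121, 177, 190, 242] ⇒ [11, 88, 101, 113, 127, 183, 196, 248]
  RvuIII TGTGGACT/0: at [22, 57, 162, 196, 212] ⇒ [22, 57, 162, 196, 212]

All cut coordinates (distinct, sorted): [11, 22, 40, 57, 75, 88, 92, 101, 103, 113, 117, 127, 162, 183, 187, 196, 206, 212, 224, 229, 248, 253]

Fragment lengths:
  11→22: 11 bp
  22→40: 18 bp
  40→57: 17 bp
  57→75: 18 bp
  75→88: 13 bp
  88→92: 4 bp
  92→101: 9 bp
  101→103: 2 bp
  103→113: 10 bp
  113→117: 4 bp
  117→127: 10 bp
  127→162: 35 bp
  162→183: 21 bp
  183→187: 4 bp
  187→196: 9 bp
  196→206: 10 bp
  206→212: 6 bp
  212→224: 12 bp
  224→229: 5 bp
  229→248: 19 bp
  248→253: 5 bp
  253→11 (wrap): 257-253+11 = 15 bp

[2,4,4,4,5,5,6,9,9,10,10,10,11,12,13,15,17,18,18,19,21,35]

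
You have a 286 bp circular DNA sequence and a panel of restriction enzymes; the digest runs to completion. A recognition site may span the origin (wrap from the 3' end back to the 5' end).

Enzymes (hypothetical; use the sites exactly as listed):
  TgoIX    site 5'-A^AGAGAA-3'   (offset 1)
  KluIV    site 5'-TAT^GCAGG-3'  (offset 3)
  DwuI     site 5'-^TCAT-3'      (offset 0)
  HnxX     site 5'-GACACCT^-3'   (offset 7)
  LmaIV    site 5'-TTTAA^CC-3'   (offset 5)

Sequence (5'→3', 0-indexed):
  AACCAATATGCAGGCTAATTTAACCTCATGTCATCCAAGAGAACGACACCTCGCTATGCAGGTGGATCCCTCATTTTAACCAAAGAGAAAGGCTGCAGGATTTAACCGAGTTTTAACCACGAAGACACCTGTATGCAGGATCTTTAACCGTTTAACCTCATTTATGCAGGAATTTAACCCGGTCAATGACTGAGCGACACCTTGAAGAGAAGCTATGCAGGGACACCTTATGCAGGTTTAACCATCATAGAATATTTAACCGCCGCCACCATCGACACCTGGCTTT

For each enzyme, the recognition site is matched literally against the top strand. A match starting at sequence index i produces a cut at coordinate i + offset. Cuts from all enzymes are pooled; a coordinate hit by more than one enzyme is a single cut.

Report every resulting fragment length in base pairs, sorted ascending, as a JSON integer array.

[2,2,3,3,3,4,4,5,6,7,7,8,8,8,9,10,11,11,12,12,13,13,14,14,14,15,21,22,25]

Scan for sites:
  TgoIX AAGAGAA/1: at [36, 82, 204] ⇒ [37, 83, 205]
  KluIV TATGCAGG/3: at [6, 54, 131, 162, 213, 228] ⇒ [9, 57, 134, 165, 216, 231]
  DwuI TCAT/0: at [25, 30, 70, 157, 244] ⇒ [25, 30, 70, 157, 244]
  HnxX GACACCT/7: at [44, 123, 195, 221, 273] ⇒ [51, 130, 202, 228, 280]
  LmaIV TTTAACC/5: at [18, 74, 100, 111, 142, 150, 172, 236, 254, 283] ⇒ [2, 23, 79, 105, 116, 147, 155, 177, 241, 259]

Pooled cuts: [2, 9, 23, 25, 30, 37, 51, 57, 70, 79, 83, 105, 116, 130, 134, 147, 155, 157, 165, 177, 202, 205, 216, 228, 231, 241, 244, 259, 280]

Fragments:
  2→9: 7 bp
  9→23: 14 bp
  23→25: 2 bp
  25→30: 5 bp
  30→37: 7 bp
  37→51: 14 bp
  51→57: 6 bp
  57→70: 13 bp
  70→79: 9 bp
  79→83: 4 bp
  83→105: 22 bp
  105→116: 11 bp
  116→130: 14 bp
  130→134: 4 bp
  134→147: 13 bp
  147→155: 8 bp
  155→157: 2 bp
  157→165: 8 bp
  165→177: 12 bp
  177→202: 25 bp
  202→205: 3 bp
  205→216: 11 bp
  216→228: 12 bp
  228→231: 3 bp
  231→241: 10 bp
  241→244: 3 bp
  244→259: 15 bp
  259→280: 21 bp
  280→2 (wrap): 286-280+2 = 8 bp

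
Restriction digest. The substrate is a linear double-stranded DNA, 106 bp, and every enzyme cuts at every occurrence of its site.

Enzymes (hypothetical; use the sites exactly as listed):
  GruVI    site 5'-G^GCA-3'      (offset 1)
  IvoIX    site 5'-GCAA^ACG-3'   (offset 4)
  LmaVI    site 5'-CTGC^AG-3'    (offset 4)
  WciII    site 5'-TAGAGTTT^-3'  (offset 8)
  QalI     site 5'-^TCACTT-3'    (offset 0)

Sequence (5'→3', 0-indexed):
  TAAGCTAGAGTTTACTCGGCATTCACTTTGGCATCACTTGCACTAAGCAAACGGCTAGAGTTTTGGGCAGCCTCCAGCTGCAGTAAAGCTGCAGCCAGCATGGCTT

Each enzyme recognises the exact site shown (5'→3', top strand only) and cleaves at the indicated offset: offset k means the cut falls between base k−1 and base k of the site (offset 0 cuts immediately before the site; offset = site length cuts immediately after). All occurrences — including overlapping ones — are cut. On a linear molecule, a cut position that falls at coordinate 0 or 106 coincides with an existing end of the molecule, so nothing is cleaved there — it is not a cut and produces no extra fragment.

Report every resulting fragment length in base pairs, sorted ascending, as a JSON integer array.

[3,3,4,5,8,11,13,13,14,15,17]

Per-enzyme occurrences:
  GruVI GGCA/1: at [17, 29, 65] ⇒ [18, 30, 66]
  IvoIX GCAAACG/4: at [46] ⇒ [50]
  LmaVI CTGCAG/4: at [77, 88] ⇒ [81, 92]
  WciII TAGAGTTT/8: at [5, 55] ⇒ [13, 63]
  QalI TCACTT/0: at [22, 33] ⇒ [22, 33]

All cut coordinates (distinct, sorted): [13, 18, 22, 30, 33, 50, 63, 66, 81, 92]

Fragment lengths:
  [0,13): 13 bp
  [13,18): 5 bp
  [18,22): 4 bp
  [22,30): 8 bp
  [30,33): 3 bp
  [33,50): 17 bp
  [50,63): 13 bp
  [63,66): 3 bp
  [66,81): 15 bp
  [81,92): 11 bp
  [92,106): 14 bp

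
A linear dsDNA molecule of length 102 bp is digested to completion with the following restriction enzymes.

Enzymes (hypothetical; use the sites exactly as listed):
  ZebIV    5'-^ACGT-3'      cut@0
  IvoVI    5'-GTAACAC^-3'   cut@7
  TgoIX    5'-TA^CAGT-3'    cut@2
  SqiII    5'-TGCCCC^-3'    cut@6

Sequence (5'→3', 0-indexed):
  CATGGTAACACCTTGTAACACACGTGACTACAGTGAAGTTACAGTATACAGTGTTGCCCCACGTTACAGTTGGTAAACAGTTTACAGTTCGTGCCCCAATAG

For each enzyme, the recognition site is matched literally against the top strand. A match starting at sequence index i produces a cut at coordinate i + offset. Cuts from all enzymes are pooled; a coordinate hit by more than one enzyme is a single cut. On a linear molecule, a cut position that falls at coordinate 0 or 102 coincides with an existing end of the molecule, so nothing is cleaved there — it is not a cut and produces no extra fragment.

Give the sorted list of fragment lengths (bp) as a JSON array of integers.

Site scan:
  ZebIV (ACGT, off=0): starts [21, 60] → cuts [21, 60]
  IvoVI (GTAACAC, off=7): starts [4, 14] → cuts [11, 21]
  TgoIX (TACAGT, off=2): starts [28, 39, 46, 64, 82] → cuts [30, 41, 48, 66, 84]
  SqiII (TGCCCC, off=6): starts [54, 91] → cuts [60, 97]

Pooled cuts: [11, 21, 30, 41, 48, 60, 66, 84, 97]

Fragments:
  [0,11): 11 bp
  [11,21): 10 bp
  [21,30): 9 bp
  [30,41): 11 bp
  [41,48): 7 bp
  [48,60): 12 bp
  [60,66): 6 bp
  [66,84): 18 bp
  [84,97): 13 bp
  [97,102): 5 bp

[5,6,7,9,10,11,11,12,13,18]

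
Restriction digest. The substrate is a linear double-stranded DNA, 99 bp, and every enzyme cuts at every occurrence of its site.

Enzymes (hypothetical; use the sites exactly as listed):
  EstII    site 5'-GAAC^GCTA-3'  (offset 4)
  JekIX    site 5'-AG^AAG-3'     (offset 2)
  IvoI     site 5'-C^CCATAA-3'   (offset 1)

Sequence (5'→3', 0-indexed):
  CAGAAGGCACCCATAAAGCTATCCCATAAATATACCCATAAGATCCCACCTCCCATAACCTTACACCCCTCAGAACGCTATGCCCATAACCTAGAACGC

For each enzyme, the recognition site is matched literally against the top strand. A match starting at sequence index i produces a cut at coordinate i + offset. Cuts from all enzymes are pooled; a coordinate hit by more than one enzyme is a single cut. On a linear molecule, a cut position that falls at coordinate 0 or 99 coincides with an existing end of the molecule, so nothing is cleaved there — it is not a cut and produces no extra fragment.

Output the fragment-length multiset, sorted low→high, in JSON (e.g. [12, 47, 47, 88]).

[3,7,7,12,13,16,17,24]

Site scan:
  EstII (GAACGCTA, off=4): starts [72] → cuts [76]
  JekIX (AGAAG, off=2): starts [1] → cuts [3]
  IvoI (CCCATAA, off=1): starts [9, 22, 34, 51, 82] → cuts [10, 23, 35, 52, 83]

Pooled cuts: [3, 10, 23, 35, 52, 76, 83]

Fragments:
  [0,3): 3 bp
  [3,10): 7 bp
  [10,23): 13 bp
  [23,35): 12 bp
  [35,52): 17 bp
  [52,76): 24 bp
  [76,83): 7 bp
  [83,99): 16 bp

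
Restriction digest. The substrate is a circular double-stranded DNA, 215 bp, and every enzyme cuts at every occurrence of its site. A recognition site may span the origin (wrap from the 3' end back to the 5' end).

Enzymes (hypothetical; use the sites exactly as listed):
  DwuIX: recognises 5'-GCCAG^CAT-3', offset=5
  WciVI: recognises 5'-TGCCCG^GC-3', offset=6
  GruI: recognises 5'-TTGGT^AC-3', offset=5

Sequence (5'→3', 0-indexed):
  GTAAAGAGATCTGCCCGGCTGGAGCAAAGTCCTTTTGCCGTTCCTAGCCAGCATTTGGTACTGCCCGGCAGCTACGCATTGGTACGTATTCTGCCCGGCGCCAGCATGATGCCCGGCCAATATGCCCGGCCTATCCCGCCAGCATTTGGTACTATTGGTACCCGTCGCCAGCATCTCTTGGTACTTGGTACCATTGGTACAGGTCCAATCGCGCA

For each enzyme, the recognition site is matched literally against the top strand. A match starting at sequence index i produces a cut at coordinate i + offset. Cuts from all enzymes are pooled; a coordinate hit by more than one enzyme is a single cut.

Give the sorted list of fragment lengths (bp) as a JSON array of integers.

[7,7,8,8,8,9,9,11,11,12,13,14,14,16,34,34]

Scan for sites:
  DwuIX (GCCAGCAT, off=5): starts [46, 99, 137, 166] → cuts [51, 104, 142, 171]
  WciVI (TGCCCGGC, off=6): starts [11, 61, 91, 109, 122] → cuts [17, 67, 97, 115, 128]
  GruI (TTGGTAC, off=5): starts [54, 78, 145, 154, 177, 184, 193] → cuts [59, 83, 150, 159, 182, 189, 198]

All cut coordinates (distinct, sorted): [17, 51, 59, 67, 83, 97, 104, 115, 128, 142, 150, 159, 171, 182, 189, 198]

Fragments:
  17→51: 34 bp
  51→59: 8 bp
  59→67: 8 bp
  67→83: 16 bp
  83→97: 14 bp
  97→104: 7 bp
  104→115: 11 bp
  115→128: 13 bp
  128→142: 14 bp
  142→150: 8 bp
  150→159: 9 bp
  159→171: 12 bp
  171→182: 11 bp
  182→189: 7 bp
  189→198: 9 bp
  198→17 (wrap): 215-198+17 = 34 bp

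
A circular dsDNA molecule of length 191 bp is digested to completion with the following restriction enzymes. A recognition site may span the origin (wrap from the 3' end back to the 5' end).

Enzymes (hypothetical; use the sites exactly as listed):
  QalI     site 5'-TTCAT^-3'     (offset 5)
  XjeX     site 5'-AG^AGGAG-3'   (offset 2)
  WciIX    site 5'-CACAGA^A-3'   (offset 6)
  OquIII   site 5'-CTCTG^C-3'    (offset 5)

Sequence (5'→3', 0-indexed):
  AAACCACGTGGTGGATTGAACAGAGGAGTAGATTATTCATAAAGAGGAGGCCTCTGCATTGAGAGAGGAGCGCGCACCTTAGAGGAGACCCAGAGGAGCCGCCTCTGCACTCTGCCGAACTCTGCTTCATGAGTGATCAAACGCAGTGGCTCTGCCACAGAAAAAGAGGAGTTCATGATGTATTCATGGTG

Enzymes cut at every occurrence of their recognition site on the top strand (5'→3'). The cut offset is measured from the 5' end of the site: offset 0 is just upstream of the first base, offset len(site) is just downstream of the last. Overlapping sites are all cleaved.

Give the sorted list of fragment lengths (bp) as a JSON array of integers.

[4,5,6,7,7,9,10,10,11,11,12,14,17,17,24,27]

Site scan:
  QalI (TTCAT, off=5): starts [35, 125, 171, 182] → cuts [40, 130, 176, 187]
  XjeX (AGAGGAG, off=2): starts [21, 42, 63, 80, 91, 164] → cuts [23, 44, 65, 82, 93, 166]
  WciIX (CACAGAA, off=6): starts [155] → cuts [161]
  OquIII (CTCTGC, off=5): starts [51, 102, 109, 119, 149] → cuts [56, 107, 114, 124, 154]

Pooled cuts: [23, 40, 44, 56, 65, 82, 93, 107, 114, 124, 130, 154, 161, 166, 176, 187]

Fragment lengths:
  23→40: 17 bp
  40→44: 4 bp
  44→56: 12 bp
  56→65: 9 bp
  65→82: 17 bp
  82→93: 11 bp
  93→107: 14 bp
  107→114: 7 bp
  114→124: 10 bp
  124→130: 6 bp
  130→154: 24 bp
  154→161: 7 bp
  161→166: 5 bp
  166→176: 10 bp
  176→187: 11 bp
  187→23 (wrap): 191-187+23 = 27 bp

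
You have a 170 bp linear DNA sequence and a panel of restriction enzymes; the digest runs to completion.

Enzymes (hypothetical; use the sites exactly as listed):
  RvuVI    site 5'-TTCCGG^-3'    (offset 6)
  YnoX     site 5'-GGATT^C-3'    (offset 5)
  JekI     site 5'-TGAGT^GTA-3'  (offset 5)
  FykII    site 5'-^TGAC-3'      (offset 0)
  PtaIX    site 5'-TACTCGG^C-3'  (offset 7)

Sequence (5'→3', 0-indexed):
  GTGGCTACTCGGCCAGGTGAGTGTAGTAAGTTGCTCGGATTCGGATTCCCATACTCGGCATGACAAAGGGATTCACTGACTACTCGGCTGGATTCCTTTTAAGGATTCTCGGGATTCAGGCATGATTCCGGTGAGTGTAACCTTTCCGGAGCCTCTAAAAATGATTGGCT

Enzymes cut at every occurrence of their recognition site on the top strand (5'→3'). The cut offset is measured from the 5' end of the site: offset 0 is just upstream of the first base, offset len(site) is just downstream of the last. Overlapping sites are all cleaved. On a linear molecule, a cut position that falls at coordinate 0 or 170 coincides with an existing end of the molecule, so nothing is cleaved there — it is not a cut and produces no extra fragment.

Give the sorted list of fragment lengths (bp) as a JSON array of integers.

Site scan:
  RvuVI TTCCGG/6: at [125, 143] ⇒ [131, 149]
  YnoX GGATTC/5: at [36, 42, 68, 89, 102, 111] ⇒ [41, 47, 73, 94, 107, 116]
  JekI TGAGTGTA/5: at [17, 131] ⇒ [22, 136]
  FykII TGAC/0: at [60, 76] ⇒ [60, 76]
  PtaIX TACTCGGC/7: at [5, 51, 80] ⇒ [12, 58, 87]

All cut coordinates (distinct, sorted): [12, 22, 41, 47, 58, 60, 73, 76, 87, 94, 107, 116, 131, 136, 149]

Fragments:
  [0,12): 12 bp
  [12,22): 10 bp
  [22,41): 19 bp
  [41,47): 6 bp
  [47,58): 11 bp
  [58,60): 2 bp
  [60,73): 13 bp
  [73,76): 3 bp
  [76,87): 11 bp
  [87,94): 7 bp
  [94,107): 13 bp
  [107,116): 9 bp
  [116,131): 15 bp
  [131,136): 5 bp
  [136,149): 13 bp
  [149,170): 21 bp

[2,3,5,6,7,9,10,11,11,12,13,13,13,15,19,21]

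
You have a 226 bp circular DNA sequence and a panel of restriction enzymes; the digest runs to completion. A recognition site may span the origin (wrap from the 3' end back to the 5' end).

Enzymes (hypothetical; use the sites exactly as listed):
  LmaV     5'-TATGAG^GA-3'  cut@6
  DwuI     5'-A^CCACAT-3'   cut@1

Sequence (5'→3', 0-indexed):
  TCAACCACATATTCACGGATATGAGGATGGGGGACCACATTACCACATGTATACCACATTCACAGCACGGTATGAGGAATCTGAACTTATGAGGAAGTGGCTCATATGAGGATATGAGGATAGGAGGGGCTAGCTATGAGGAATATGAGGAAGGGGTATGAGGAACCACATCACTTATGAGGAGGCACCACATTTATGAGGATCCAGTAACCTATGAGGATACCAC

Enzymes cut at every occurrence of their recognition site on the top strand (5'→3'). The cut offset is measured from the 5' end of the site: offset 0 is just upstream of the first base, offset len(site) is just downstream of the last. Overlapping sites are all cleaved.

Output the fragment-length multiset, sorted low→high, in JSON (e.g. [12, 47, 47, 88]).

Per-enzyme occurrences:
  LmaV (TATGAGGA, off=6): starts [19, 70, 87, 104, 112, 134, 143, 156, 175, 194, 212] → cuts [25, 76, 93, 110, 118, 140, 149, 162, 181, 200, 218]
  DwuI (ACCACAT, off=1): starts [3, 33, 41, 52, 164, 186] → cuts [4, 34, 42, 53, 165, 187]

Pooled cuts: [4, 25, 34, 42, 53, 76, 93, 110, 118, 140, 149, 162, 165, 181, 187, 200, 218]

Fragment lengths:
  4→25: 21 bp
  25→34: 9 bp
  34→42: 8 bp
  42→53: 11 bp
  53→76: 23 bp
  76→93: 17 bp
  93→110: 17 bp
  110→118: 8 bp
  118→140: 22 bp
  140→149: 9 bp
  149→162: 13 bp
  162→165: 3 bp
  165→181: 16 bp
  181→187: 6 bp
  187→200: 13 bp
  200→218: 18 bp
  218→4 (wrap): 226-218+4 = 12 bp

[3,6,8,8,9,9,11,12,13,13,16,17,17,18,21,22,23]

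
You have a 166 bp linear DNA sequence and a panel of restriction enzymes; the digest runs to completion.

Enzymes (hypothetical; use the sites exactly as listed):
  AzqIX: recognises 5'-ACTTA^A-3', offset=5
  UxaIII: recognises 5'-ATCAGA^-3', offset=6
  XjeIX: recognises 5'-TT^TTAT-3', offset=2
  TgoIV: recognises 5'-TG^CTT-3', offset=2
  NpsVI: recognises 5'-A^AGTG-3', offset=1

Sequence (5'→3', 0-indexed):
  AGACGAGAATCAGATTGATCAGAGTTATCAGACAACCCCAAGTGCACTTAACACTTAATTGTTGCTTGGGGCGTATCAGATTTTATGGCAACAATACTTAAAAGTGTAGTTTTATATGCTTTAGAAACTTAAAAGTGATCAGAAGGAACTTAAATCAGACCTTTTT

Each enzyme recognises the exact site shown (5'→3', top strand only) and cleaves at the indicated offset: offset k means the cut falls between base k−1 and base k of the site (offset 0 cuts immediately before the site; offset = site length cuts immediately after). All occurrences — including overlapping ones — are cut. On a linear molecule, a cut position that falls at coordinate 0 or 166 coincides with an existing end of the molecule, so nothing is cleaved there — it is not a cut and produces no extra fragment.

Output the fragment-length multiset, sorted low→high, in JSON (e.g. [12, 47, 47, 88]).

[2,2,2,7,7,7,7,7,8,9,9,9,9,10,10,13,14,16,18]

Site scan:
  AzqIX (ACTTAA, off=5): starts [45, 52, 95, 126, 147] → cuts [50, 57, 100, 131, 152]
  UxaIII (ATCAGA, off=6): starts [8, 17, 26, 74, 137, 153] → cuts [14, 23, 32, 80, 143, 159]
  XjeIX (TTTTAT, off=2): starts [80, 109] → cuts [82, 111]
  TgoIV (TGCTT, off=2): starts [62, 116] → cuts [64, 118]
  NpsVI (AAGTG, off=1): starts [39, 101, 132] → cuts [40, 102, 133]

Pooled cuts: [14, 23, 32, 40, 50, 57, 64, 80, 82, 100, 102, 111, 118, 131, 133, 143, 152, 159]

Fragment lengths:
  [0,14): 14 bp
  [14,23): 9 bp
  [23,32): 9 bp
  [32,40): 8 bp
  [40,50): 10 bp
  [50,57): 7 bp
  [57,64): 7 bp
  [64,80): 16 bp
  [80,82): 2 bp
  [82,100): 18 bp
  [100,102): 2 bp
  [102,111): 9 bp
  [111,118): 7 bp
  [118,131): 13 bp
  [131,133): 2 bp
  [133,143): 10 bp
  [143,152): 9 bp
  [152,159): 7 bp
  [159,166): 7 bp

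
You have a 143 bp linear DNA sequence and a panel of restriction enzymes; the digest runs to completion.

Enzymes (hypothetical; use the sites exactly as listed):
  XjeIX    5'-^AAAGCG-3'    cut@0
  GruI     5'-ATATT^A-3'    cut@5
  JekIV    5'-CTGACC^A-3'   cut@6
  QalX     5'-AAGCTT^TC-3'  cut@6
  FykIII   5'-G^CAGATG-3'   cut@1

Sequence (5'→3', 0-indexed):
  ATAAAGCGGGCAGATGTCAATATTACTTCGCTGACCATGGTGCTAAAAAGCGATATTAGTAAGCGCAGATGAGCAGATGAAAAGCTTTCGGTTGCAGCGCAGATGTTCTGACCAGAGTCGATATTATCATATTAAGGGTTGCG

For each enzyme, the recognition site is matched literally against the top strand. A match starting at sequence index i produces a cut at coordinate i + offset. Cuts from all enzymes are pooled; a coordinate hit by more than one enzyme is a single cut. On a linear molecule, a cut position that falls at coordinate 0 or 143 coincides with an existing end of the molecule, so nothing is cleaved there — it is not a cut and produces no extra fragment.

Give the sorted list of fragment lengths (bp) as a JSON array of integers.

[2,8,8,8,8,10,10,11,12,12,12,14,14,14]

Per-enzyme occurrences:
  XjeIX (AAAGCG, off=0): starts [2, 46] → cuts [2, 46]
  GruI (ATATTA, off=5): starts [19, 52, 120, 128] → cuts [24, 57, 125, 133]
  JekIV (CTGACCA, off=6): starts [30, 107] → cuts [36, 113]
  QalX (AAGCTTTC, off=6): starts [81] → cuts [87]
  FykIII (GCAGATG, off=1): starts [9, 64, 72, 98] → cuts [10, 65, 73, 99]

All cut coordinates (distinct, sorted): [2, 10, 24, 36, 46, 57, 65, 73, 87, 99, 113, 125, 133]

Fragments:
  [0,2): 2 bp
  [2,10): 8 bp
  [10,24): 14 bp
  [24,36): 12 bp
  [36,46): 10 bp
  [46,57): 11 bp
  [57,65): 8 bp
  [65,73): 8 bp
  [73,87): 14 bp
  [87,99): 12 bp
  [99,113): 14 bp
  [113,125): 12 bp
  [125,133): 8 bp
  [133,143): 10 bp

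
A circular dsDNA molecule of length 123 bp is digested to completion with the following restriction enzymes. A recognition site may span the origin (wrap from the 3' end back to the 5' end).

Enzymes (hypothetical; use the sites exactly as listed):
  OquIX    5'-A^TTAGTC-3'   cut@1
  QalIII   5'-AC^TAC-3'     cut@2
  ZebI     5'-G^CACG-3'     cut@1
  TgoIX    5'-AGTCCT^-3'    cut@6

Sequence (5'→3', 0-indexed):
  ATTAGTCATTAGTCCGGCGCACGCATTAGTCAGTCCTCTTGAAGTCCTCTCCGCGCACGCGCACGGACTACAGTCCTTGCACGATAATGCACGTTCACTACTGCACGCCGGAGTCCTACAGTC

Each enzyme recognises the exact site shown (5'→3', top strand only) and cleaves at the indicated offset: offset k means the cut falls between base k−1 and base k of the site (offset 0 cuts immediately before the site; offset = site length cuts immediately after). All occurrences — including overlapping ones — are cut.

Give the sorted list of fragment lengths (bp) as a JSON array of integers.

[2,5,6,6,7,7,7,7,9,9,10,11,11,12,14]

Scan for sites:
  OquIX ATTAGTC/1: at [0, 7, 24] ⇒ [1, 8, 25]
  QalIII ACTAC/2: at [66, 96] ⇒ [68, 98]
  ZebI GCACG/1: at [18, 54, 60, 78, 88, 102] ⇒ [19, 55, 61, 79, 89, 103]
  TgoIX AGTCCT/6: at [31, 42, 71, 111] ⇒ [37, 48, 77, 117]

Pooled cuts: [1, 8, 19, 25, 37, 48, 55, 61, 68, 77, 79, 89, 98, 103, 117]

Fragments:
  1→8: 7 bp
  8→19: 11 bp
  19→25: 6 bp
  25→37: 12 bp
  37→48: 11 bp
  48→55: 7 bp
  55→61: 6 bp
  61→68: 7 bp
  68→77: 9 bp
  77→79: 2 bp
  79→89: 10 bp
  89→98: 9 bp
  98→103: 5 bp
  103→117: 14 bp
  117→1 (wrap): 123-117+1 = 7 bp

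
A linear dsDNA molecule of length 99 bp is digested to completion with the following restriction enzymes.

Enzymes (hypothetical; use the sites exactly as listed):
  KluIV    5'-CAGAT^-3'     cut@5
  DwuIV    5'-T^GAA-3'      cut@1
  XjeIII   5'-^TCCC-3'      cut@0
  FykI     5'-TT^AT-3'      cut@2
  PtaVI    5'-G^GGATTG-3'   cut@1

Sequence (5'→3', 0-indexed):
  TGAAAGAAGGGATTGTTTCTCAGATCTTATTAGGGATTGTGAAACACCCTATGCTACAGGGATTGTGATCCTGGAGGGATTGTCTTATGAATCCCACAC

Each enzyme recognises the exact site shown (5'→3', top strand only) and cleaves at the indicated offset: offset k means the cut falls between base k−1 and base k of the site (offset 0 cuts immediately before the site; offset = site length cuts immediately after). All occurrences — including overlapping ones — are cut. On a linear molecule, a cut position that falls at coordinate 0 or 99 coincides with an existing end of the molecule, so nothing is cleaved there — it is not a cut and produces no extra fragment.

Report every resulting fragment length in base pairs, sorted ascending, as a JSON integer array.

Site scan:
  KluIV CAGAT/5: at [20] ⇒ [25]
  DwuIV TGAA/1: at [0, 39, 87] ⇒ [1, 40, 88]
  XjeIII TCCC/0: at [91] ⇒ [91]
  FykI TTAT/2: at [26, 84] ⇒ [28, 86]
  PtaVI GGGATTG/1: at [8, 32, 58, 75] ⇒ [9, 33, 59, 76]

Pooled cuts: [1, 9, 25, 28, 33, 40, 59, 76, 86, 88, 91]

Fragment lengths:
  [0,1): 1 bp
  [1,9): 8 bp
  [9,25): 16 bp
  [25,28): 3 bp
  [28,33): 5 bp
  [33,40): 7 bp
  [40,59): 19 bp
  [59,76): 17 bp
  [76,86): 10 bp
  [86,88): 2 bp
  [88,91): 3 bp
  [91,99): 8 bp

[1,2,3,3,5,7,8,8,10,16,17,19]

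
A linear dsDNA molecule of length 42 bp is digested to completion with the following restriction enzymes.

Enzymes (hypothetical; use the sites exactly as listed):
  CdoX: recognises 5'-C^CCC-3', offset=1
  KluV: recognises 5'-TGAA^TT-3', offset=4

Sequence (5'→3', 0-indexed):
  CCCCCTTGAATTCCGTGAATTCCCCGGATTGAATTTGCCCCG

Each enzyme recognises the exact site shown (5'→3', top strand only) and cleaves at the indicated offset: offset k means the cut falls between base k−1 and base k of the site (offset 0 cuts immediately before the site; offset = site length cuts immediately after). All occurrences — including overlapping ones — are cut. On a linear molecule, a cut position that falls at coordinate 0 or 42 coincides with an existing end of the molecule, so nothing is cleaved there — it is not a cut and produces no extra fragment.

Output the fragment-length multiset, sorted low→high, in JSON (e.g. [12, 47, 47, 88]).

[1,1,3,4,5,8,9,11]

Scan for sites:
  CdoX CCCC/1: at [0, 1, 21, 37] ⇒ [1, 2, 22, 38]
  KluV TGAATT/4: at [6, 15, 29] ⇒ [10, 19, 33]

All cut coordinates (distinct, sorted): [1, 2, 10, 19, 22, 33, 38]

Fragment lengths:
  [0,1): 1 bp
  [1,2): 1 bp
  [2,10): 8 bp
  [10,19): 9 bp
  [19,22): 3 bp
  [22,33): 11 bp
  [33,38): 5 bp
  [38,42): 4 bp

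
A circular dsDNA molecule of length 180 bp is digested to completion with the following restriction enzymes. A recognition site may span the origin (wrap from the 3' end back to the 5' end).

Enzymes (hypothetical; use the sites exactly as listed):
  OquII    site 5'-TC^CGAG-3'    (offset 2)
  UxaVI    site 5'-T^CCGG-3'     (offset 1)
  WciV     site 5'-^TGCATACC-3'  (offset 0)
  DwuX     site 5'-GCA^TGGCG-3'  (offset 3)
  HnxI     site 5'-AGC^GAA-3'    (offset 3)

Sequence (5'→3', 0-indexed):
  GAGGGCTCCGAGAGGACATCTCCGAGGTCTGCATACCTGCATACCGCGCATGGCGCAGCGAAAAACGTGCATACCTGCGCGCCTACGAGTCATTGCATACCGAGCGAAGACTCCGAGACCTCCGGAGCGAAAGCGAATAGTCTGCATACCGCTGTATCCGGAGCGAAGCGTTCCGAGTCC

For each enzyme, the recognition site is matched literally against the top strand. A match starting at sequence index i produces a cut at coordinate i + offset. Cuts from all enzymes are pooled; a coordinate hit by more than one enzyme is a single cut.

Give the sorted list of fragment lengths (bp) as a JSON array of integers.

[6,6,7,7,7,8,8,8,8,8,9,9,9,12,13,14,15,26]

Site scan:
  OquII TCCGAG/2: at [6, 20, 111, 171, 177] ⇒ [8, 22, 113, 173, 179]
  UxaVI TCCGG/1: at [120, 156] ⇒ [121, 157]
  WciV TGCATACC/0: at [29, 37, 67, 93, 142] ⇒ [29, 37, 67, 93, 142]
  DwuX GCATGGCG/3: at [47] ⇒ [50]
  HnxI AGCGAA/3: at [56, 102, 125, 131, 161] ⇒ [59, 105, 128, 134, 164]

All cut coordinates (distinct, sorted): [8, 22, 29, 37, 50, 59, 67, 93, 105, 113, 121, 128, 134, 142, 157, 164, 173, 179]

Fragment lengths:
  8→22: 14 bp
  22→29: 7 bp
  29→37: 8 bp
  37→50: 13 bp
  50→59: 9 bp
  59→67: 8 bp
  67→93: 26 bp
  93→105: 12 bp
  105→113: 8 bp
  113→121: 8 bp
  121→128: 7 bp
  128→134: 6 bp
  134→142: 8 bp
  142→157: 15 bp
  157→164: 7 bp
  164→173: 9 bp
  173→179: 6 bp
  179→8 (wrap): 180-179+8 = 9 bp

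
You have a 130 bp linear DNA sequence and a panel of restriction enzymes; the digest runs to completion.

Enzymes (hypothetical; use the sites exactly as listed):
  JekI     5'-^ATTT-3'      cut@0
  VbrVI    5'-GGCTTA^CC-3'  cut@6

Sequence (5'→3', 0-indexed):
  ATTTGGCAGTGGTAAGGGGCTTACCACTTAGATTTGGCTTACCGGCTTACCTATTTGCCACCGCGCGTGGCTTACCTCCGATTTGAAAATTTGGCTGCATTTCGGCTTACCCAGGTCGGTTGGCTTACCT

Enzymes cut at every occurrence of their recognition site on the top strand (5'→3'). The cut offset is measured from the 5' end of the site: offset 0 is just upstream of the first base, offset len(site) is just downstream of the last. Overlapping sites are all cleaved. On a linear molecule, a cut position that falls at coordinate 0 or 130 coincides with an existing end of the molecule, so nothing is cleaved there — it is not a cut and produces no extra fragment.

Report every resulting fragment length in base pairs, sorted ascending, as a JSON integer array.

Scan for sites:
  JekI ATTT/0: at [0, 31, 52, 80, 88, 98] ⇒ [31, 52, 80, 88, 98] (position 0 is a terminus of the linear molecule — no cut)
  VbrVI GGCTTACC/6: at [17, 35, 43, 68, 103, 121] ⇒ [23, 41, 49, 74, 109, 127]

All cut coordinates (distinct, sorted): [23, 31, 41, 49, 52, 74, 80, 88, 98, 109, 127]

Fragments:
  [0,23): 23 bp
  [23,31): 8 bp
  [31,41): 10 bp
  [41,49): 8 bp
  [49,52): 3 bp
  [52,74): 22 bp
  [74,80): 6 bp
  [80,88): 8 bp
  [88,98): 10 bp
  [98,109): 11 bp
  [109,127): 18 bp
  [127,130): 3 bp

[3,3,6,8,8,8,10,10,11,18,22,23]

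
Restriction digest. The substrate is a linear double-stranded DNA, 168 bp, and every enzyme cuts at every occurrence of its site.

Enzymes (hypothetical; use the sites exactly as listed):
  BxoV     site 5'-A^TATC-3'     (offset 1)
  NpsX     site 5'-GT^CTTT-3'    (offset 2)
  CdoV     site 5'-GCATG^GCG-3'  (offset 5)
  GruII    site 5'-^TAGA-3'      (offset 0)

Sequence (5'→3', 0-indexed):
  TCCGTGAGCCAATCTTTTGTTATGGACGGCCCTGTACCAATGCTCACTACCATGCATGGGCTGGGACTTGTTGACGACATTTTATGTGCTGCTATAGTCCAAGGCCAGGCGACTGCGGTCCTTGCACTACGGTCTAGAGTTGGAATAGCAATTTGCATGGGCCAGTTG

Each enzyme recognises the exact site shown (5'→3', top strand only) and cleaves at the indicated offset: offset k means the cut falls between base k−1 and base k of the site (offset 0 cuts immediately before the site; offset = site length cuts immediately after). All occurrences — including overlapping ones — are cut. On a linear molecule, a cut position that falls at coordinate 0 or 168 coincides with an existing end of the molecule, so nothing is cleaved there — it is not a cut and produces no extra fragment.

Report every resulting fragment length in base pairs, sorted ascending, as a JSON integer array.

[34,134]

Scan for sites:
  BxoV (ATATC, off=1): no sites
  NpsX (GTCTTT, off=2): no sites
  CdoV (GCATGGCG, off=5): no sites
  GruII (TAGA, off=0): starts [134] → cuts [134]

All cut coordinates (distinct, sorted): [134]

Fragment lengths:
  [0,134): 134 bp
  [134,168): 34 bp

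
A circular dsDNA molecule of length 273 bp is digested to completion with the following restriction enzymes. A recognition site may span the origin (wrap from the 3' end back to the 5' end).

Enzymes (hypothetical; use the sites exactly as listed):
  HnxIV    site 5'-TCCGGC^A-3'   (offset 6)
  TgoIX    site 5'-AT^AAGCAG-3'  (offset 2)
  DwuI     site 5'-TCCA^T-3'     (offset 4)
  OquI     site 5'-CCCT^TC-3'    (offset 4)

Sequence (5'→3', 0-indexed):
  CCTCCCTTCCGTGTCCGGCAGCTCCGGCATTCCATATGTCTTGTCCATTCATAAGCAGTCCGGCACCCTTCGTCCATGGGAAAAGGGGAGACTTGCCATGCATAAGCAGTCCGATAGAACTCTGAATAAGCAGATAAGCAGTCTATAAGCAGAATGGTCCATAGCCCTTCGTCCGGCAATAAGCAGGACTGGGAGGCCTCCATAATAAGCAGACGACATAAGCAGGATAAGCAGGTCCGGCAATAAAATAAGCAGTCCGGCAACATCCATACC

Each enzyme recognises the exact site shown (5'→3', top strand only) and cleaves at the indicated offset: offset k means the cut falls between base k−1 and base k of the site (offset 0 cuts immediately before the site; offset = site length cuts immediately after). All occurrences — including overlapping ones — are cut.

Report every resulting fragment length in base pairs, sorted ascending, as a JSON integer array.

[3,4,5,5,6,7,7,8,8,8,9,9,9,11,11,12,12,12,13,13,13,15,22,24,27]

Site scan:
  HnxIV TCCGGCA/6: at [13, 22, 58, 171, 235, 255] ⇒ [19, 28, 64, 177, 241, 261]
  TgoIX ATAAGCAG/2: at [50, 101, 125, 133, 144, 178, 204, 217, 226, 247] ⇒ [52, 103, 127, 135, 146, 180, 206, 219, 228, 249]
  DwuI TCCAT/4: at [30, 43, 72, 157, 198, 265] ⇒ [34, 47, 76, 161, 202, 269]
  OquI CCCTTC/4: at [3, 65, 164] ⇒ [7, 69, 168]

All cut coordinates (distinct, sorted): [7, 19, 28, 34, 47, 52, 64, 69, 76, 103, 127, 135, 146, 161, 168, 177, 180, 202, 206, 219, 228, 241, 249, 261, 269]

Fragments:
  7→19: 12 bp
  19→28: 9 bp
  28→34: 6 bp
  34→47: 13 bp
  47→52: 5 bp
  52→64: 12 bp
  64→69: 5 bp
  69→76: 7 bp
  76→103: 27 bp
  103→127: 24 bp
  127→135: 8 bp
  135→146: 11 bp
  146→161: 15 bp
  161→168: 7 bp
  168→177: 9 bp
  177→180: 3 bp
  180→202: 22 bp
  202→206: 4 bp
  206→219: 13 bp
  219→228: 9 bp
  228→241: 13 bp
  241→249: 8 bp
  249→261: 12 bp
  261→269: 8 bp
  269→7 (wrap): 273-269+7 = 11 bp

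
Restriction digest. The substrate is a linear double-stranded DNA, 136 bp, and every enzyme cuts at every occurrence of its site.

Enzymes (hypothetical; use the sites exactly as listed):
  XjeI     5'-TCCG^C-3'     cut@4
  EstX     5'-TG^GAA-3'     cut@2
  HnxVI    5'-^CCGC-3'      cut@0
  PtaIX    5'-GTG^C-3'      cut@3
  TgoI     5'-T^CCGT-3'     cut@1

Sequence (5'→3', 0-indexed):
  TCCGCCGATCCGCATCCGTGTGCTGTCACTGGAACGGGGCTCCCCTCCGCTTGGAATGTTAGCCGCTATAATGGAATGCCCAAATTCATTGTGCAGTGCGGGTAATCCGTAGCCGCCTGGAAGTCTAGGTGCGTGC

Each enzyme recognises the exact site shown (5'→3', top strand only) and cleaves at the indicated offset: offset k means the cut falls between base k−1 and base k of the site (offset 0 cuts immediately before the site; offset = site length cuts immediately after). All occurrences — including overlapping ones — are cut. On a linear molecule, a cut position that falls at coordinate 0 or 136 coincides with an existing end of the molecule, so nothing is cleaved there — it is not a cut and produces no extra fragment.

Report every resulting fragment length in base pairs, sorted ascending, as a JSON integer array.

Per-enzyme occurrences:
  XjeI TCCGC/4: at [0, 8, 45] ⇒ [4, 12, 49]
  EstX TGGAA/2: at [29, 51, 71, 117] ⇒ [31, 53, 73, 119]
  HnxVI CCGC/0: at [1, 9, 46, 62, 112] ⇒ [1, 9, 46, 62, 112]
  PtaIX GTGC/3: at [19, 90, 95, 128, 132] ⇒ [22, 93, 98, 131, 135]
  TgoI TCCGT/1: at [14, 105] ⇒ [15, 106]

Pooled cuts: [1, 4, 9, 12, 15, 22, 31, 46, 49, 53, 62, 73, 93, 98, 106, 112, 119, 131, 135]

Fragment lengths:
  [0,1): 1 bp
  [1,4): 3 bp
  [4,9): 5 bp
  [9,12): 3 bp
  [12,15): 3 bp
  [15,22): 7 bp
  [22,31): 9 bp
  [31,46): 15 bp
  [46,49): 3 bp
  [49,53): 4 bp
  [53,62): 9 bp
  [62,73): 11 bp
  [73,93): 20 bp
  [93,98): 5 bp
  [98,106): 8 bp
  [106,112): 6 bp
  [112,119): 7 bp
  [119,131): 12 bp
  [131,135): 4 bp
  [135,136): 1 bp

[1,1,3,3,3,3,4,4,5,5,6,7,7,8,9,9,11,12,15,20]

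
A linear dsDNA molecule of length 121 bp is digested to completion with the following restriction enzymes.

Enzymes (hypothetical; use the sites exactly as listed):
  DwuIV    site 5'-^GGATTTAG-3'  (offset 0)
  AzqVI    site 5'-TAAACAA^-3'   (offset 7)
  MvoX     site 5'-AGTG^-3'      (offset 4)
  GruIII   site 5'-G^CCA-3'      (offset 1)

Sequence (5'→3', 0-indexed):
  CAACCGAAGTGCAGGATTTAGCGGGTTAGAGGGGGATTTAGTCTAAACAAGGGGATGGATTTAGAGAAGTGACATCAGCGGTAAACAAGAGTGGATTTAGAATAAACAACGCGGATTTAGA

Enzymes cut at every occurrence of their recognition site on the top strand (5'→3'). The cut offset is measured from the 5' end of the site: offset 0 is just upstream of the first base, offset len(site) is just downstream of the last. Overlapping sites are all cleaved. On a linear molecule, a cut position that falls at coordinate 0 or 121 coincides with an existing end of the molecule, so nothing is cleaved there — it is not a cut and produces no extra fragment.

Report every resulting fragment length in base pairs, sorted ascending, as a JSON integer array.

[1,2,3,4,6,9,11,15,16,17,17,20]

Per-enzyme occurrences:
  DwuIV GGATTTAG/0: at [13, 33, 56, 92, 112] ⇒ [13, 33, 56, 92, 112]
  AzqVI TAAACAA/7: at [43, 81, 102] ⇒ [50, 88, 109]
  MvoX AGTG/4: at [7, 67, 89] ⇒ [11, 71, 93]
  GruIII (GCCA, off=1): no sites

All cut coordinates (distinct, sorted): [11, 13, 33, 50, 56, 71, 88, 92, 93, 109, 112]

Fragment lengths:
  [0,11): 11 bp
  [11,13): 2 bp
  [13,33): 20 bp
  [33,50): 17 bp
  [50,56): 6 bp
  [56,71): 15 bp
  [71,88): 17 bp
  [88,92): 4 bp
  [92,93): 1 bp
  [93,109): 16 bp
  [109,112): 3 bp
  [112,121): 9 bp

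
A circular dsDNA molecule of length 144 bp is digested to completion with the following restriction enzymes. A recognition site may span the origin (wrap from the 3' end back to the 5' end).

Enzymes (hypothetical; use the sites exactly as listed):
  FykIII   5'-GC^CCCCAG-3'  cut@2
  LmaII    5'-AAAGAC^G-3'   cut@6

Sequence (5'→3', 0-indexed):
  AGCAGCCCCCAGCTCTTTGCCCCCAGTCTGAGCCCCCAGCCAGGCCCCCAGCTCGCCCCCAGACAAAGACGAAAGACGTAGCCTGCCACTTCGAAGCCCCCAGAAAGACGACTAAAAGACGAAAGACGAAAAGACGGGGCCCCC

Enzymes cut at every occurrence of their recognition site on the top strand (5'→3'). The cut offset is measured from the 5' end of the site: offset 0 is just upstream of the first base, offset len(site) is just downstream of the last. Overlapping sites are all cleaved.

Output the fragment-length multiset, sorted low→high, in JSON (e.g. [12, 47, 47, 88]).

[5,7,7,8,10,11,11,12,12,13,14,14,20]

Site scan:
  FykIII GCCCCCAG/2: at [4, 18, 31, 43, 54, 95, 138] ⇒ [6, 20, 33, 45, 56, 97, 140]
  LmaII AAAGACG/6: at [64, 71, 103, 114, 121, 129] ⇒ [70, 77, 109, 120, 127, 135]

Pooled cuts: [6, 20, 33, 45, 56, 70, 77, 97, 109, 120, 127, 135, 140]

Fragments:
  6→20: 14 bp
  20→33: 13 bp
  33→45: 12 bp
  45→56: 11 bp
  56→70: 14 bp
  70→77: 7 bp
  77→97: 20 bp
  97→109: 12 bp
  109→120: 11 bp
  120→127: 7 bp
  127→135: 8 bp
  135→140: 5 bp
  140→6 (wrap): 144-140+6 = 10 bp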